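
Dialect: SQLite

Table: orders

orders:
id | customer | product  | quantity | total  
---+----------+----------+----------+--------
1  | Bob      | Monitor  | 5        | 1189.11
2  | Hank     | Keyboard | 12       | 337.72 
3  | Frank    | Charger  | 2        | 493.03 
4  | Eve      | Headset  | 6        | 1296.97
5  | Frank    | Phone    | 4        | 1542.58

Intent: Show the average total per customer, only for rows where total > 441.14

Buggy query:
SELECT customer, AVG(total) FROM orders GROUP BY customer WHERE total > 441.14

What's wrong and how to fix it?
Bug: WHERE cannot follow GROUP BY

Fix: Move the WHERE clause before GROUP BY

Corrected query:
SELECT customer, AVG(total) FROM orders WHERE total > 441.14 GROUP BY customer

Result:
customer | AVG(total)
---------+-----------
Bob      | 1189.11   
Eve      | 1296.97   
Frank    | 1017.805  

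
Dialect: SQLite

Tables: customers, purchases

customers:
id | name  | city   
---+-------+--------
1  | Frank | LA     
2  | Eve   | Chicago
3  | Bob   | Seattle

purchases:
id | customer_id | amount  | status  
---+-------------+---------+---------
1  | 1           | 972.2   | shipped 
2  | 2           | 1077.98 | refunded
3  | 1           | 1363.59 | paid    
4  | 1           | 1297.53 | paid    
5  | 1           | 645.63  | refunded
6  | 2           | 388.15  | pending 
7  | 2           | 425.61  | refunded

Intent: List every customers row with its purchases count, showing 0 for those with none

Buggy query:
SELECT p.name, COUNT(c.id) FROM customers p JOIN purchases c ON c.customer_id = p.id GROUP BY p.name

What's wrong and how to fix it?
Bug: An inner join excludes parents with zero children

Fix: Use LEFT JOIN so parents without children still appear (COUNT(c.id) gives 0)

Corrected query:
SELECT p.name, COUNT(c.id) FROM customers p LEFT JOIN purchases c ON c.customer_id = p.id GROUP BY p.name

Result:
name  | COUNT(c.id)
------+------------
Bob   | 0          
Eve   | 3          
Frank | 4          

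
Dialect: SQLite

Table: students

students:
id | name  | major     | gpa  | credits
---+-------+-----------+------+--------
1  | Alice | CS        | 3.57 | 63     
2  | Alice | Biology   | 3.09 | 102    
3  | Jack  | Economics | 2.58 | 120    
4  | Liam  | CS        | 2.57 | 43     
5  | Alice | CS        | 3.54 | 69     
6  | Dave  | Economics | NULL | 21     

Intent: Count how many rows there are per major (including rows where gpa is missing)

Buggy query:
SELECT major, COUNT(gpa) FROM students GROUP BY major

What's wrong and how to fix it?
Bug: COUNT(gpa) skips NULLs, so groups with missing gpa are undercounted

Fix: Use COUNT(*) to count all rows regardless of NULL

Corrected query:
SELECT major, COUNT(*) FROM students GROUP BY major

Result:
major     | COUNT(*)
----------+---------
Biology   | 1       
CS        | 3       
Economics | 2       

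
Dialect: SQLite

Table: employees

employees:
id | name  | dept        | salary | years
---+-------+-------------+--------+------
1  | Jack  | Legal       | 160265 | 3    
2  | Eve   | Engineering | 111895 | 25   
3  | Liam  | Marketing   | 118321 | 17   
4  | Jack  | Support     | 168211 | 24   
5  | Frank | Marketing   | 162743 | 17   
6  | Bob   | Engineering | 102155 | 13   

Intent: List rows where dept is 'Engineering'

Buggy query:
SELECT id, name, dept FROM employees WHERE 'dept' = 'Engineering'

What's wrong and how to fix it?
Bug: 'dept' in single quotes is a string literal, not the column; the comparison is literal-vs-literal and never true

Fix: Reference the column as dept without single quotes

Corrected query:
SELECT id, name, dept FROM employees WHERE dept = 'Engineering'

Result:
id | name | dept       
---+------+------------
2  | Eve  | Engineering
6  | Bob  | Engineering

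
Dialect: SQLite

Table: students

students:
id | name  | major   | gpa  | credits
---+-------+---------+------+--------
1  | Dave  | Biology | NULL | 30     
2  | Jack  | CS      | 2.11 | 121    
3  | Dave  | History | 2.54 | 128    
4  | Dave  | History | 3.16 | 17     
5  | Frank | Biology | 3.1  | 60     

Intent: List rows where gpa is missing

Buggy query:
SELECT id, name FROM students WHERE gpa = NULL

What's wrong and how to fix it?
Bug: '= NULL' is always unknown in SQL three-valued logic, so no rows match

Fix: Use IS NULL to test for NULL

Corrected query:
SELECT id, name FROM students WHERE gpa IS NULL

Result:
id | name
---+-----
1  | Dave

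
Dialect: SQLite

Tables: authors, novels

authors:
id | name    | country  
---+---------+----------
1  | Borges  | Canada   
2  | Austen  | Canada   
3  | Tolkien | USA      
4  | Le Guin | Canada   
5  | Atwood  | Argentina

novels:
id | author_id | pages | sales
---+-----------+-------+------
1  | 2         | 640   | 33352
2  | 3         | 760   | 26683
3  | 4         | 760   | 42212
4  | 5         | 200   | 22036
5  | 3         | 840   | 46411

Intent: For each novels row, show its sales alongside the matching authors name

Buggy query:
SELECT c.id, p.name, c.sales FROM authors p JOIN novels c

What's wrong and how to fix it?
Bug: JOIN with no ON clause produces a cartesian product; every novels row pairs with every authors row

Fix: Add ON c.author_id = p.id to the JOIN

Corrected query:
SELECT c.id, p.name, c.sales FROM authors p JOIN novels c ON c.author_id = p.id

Result:
id | name    | sales
---+---------+------
1  | Austen  | 33352
2  | Tolkien | 26683
3  | Le Guin | 42212
4  | Atwood  | 22036
5  | Tolkien | 46411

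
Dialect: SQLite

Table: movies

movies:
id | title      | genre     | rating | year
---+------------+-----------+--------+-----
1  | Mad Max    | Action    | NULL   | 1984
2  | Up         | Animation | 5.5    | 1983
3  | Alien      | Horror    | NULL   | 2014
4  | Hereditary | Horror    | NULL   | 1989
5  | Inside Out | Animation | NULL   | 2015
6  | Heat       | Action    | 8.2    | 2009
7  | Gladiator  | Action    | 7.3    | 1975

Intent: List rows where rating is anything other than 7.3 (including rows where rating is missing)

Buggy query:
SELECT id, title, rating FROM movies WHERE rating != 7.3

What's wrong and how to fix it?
Bug: 'rating != 7.3' is unknown when rating is NULL, so NULL rows are silently excluded

Fix: Add an explicit OR rating IS NULL to include the missing-value rows

Corrected query:
SELECT id, title, rating FROM movies WHERE rating != 7.3 OR rating IS NULL

Result:
id | title      | rating
---+------------+-------
1  | Mad Max    | NULL  
2  | Up         | 5.5   
3  | Alien      | NULL  
4  | Hereditary | NULL  
5  | Inside Out | NULL  
6  | Heat       | 8.2   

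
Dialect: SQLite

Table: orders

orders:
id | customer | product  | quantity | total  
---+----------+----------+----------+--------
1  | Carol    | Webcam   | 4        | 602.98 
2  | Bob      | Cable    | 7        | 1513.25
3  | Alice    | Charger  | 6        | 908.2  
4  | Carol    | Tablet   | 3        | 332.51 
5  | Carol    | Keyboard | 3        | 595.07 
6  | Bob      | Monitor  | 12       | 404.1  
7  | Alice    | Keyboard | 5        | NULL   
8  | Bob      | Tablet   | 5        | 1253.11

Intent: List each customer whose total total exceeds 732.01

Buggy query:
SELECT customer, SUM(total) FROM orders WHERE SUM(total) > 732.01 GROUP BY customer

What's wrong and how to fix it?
Bug: SUM(total) is an aggregate, but WHERE filters rows before aggregation

Fix: Use HAVING (which filters groups after aggregation) instead of WHERE

Corrected query:
SELECT customer, SUM(total) FROM orders GROUP BY customer HAVING SUM(total) > 732.01

Result:
customer | SUM(total)
---------+-----------
Alice    | 908.2     
Bob      | 3170.46   
Carol    | 1530.56   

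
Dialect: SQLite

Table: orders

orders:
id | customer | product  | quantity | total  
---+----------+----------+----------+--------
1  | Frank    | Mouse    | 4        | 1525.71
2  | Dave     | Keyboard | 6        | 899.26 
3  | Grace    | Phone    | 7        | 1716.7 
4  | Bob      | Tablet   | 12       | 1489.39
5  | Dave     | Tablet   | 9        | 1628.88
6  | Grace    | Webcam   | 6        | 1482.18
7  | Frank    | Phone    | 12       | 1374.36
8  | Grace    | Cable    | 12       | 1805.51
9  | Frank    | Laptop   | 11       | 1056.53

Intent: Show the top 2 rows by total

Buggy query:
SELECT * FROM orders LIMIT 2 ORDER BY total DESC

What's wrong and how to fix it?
Bug: ORDER BY cannot follow LIMIT; LIMIT is the final clause

Fix: Sort with ORDER BY, then apply LIMIT

Corrected query:
SELECT * FROM orders ORDER BY total DESC LIMIT 2

Result:
id | customer | product | quantity | total  
---+----------+---------+----------+--------
8  | Grace    | Cable   | 12       | 1805.51
3  | Grace    | Phone   | 7        | 1716.7 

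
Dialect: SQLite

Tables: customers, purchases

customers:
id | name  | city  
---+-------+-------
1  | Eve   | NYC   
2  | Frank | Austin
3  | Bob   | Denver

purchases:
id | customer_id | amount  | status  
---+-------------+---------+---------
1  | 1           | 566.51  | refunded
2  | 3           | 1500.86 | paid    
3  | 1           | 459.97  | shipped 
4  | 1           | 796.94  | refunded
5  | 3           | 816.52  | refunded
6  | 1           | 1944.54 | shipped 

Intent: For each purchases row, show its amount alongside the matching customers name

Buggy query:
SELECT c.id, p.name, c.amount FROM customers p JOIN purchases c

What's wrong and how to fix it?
Bug: Missing join condition: each purchases row is matched to all customers rows instead of just its own

Fix: Specify the join condition linking the foreign key to the parent id

Corrected query:
SELECT c.id, p.name, c.amount FROM customers p JOIN purchases c ON c.customer_id = p.id

Result:
id | name | amount 
---+------+--------
1  | Eve  | 566.51 
2  | Bob  | 1500.86
3  | Eve  | 459.97 
4  | Eve  | 796.94 
5  | Bob  | 816.52 
6  | Eve  | 1944.54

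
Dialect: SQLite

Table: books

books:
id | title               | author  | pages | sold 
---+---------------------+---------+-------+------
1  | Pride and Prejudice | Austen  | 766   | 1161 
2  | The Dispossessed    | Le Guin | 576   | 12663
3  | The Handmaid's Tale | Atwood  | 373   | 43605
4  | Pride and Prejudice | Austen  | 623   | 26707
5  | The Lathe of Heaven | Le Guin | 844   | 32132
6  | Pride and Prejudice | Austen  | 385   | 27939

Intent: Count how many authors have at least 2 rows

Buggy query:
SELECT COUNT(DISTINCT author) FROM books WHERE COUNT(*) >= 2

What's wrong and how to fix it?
Bug: COUNT(*) cannot appear in WHERE; the per-group count doesn't exist yet

Fix: Use a subquery that GROUPs and filters with HAVING, then count its rows

Corrected query:
SELECT COUNT(*) FROM (SELECT author FROM books GROUP BY author HAVING COUNT(*) >= 2)

Result:
COUNT(*)
--------
2       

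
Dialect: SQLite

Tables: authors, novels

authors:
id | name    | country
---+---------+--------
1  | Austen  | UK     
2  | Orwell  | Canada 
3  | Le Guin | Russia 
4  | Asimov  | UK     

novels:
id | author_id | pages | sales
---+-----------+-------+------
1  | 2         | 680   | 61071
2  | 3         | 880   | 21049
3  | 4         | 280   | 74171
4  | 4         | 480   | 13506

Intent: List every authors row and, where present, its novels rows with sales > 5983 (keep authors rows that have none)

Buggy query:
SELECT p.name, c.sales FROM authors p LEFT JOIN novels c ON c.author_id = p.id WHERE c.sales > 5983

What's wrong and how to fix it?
Bug: A WHERE condition on the right-hand table after LEFT JOIN drops unmatched parents

Fix: Put 'c.sales > 5983' in the JOIN's ON clause instead of WHERE

Corrected query:
SELECT p.name, c.sales FROM authors p LEFT JOIN novels c ON c.author_id = p.id AND c.sales > 5983

Result:
name    | sales
--------+------
Austen  | NULL 
Orwell  | 61071
Le Guin | 21049
Asimov  | 13506
Asimov  | 74171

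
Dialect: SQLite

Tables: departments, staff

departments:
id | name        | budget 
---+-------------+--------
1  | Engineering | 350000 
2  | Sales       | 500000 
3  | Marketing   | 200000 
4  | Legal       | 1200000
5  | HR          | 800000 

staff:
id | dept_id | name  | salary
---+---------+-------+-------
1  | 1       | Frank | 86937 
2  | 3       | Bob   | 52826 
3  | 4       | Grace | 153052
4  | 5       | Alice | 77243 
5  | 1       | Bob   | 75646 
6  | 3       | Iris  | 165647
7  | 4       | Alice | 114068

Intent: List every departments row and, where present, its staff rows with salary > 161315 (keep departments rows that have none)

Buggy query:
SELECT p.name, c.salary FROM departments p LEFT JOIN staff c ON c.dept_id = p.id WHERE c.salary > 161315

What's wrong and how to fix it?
Bug: A WHERE condition on the right-hand table after LEFT JOIN drops unmatched parents

Fix: Move the right-table condition into the ON clause so unmatched parents are kept

Corrected query:
SELECT p.name, c.salary FROM departments p LEFT JOIN staff c ON c.dept_id = p.id AND c.salary > 161315

Result:
name        | salary
------------+-------
Engineering | NULL  
Sales       | NULL  
Marketing   | 165647
Legal       | NULL  
HR          | NULL  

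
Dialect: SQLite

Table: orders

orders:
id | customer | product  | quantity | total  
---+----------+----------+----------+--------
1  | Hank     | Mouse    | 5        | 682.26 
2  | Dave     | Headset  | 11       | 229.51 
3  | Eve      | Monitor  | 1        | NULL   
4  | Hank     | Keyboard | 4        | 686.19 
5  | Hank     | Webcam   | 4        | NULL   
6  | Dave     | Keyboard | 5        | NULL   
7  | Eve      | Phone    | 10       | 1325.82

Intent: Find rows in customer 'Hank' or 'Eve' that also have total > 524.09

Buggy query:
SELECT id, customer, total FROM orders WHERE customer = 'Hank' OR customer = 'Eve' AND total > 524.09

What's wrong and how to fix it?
Bug: Without parentheses, AND is evaluated before OR, so the total filter only applies to the 'Eve' branch

Fix: Add parentheses around the OR so the AND applies to both alternatives

Corrected query:
SELECT id, customer, total FROM orders WHERE (customer = 'Hank' OR customer = 'Eve') AND total > 524.09

Result:
id | customer | total  
---+----------+--------
1  | Hank     | 682.26 
4  | Hank     | 686.19 
7  | Eve      | 1325.82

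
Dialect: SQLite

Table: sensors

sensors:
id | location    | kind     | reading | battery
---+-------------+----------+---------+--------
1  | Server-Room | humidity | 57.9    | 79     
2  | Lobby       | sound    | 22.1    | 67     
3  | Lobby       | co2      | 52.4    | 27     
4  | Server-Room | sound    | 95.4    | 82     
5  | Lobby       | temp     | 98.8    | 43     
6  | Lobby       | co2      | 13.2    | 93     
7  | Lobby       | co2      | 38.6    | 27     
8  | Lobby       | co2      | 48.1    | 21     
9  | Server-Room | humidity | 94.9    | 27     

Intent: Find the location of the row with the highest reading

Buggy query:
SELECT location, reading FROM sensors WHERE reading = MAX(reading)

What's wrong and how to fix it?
Bug: MAX(reading) is an aggregate and cannot be used directly in WHERE

Fix: Wrap MAX in a scalar subquery so WHERE compares against a single value

Corrected query:
SELECT location, reading FROM sensors WHERE reading = (SELECT MAX(reading) FROM sensors)

Result:
location | reading
---------+--------
Lobby    | 98.8   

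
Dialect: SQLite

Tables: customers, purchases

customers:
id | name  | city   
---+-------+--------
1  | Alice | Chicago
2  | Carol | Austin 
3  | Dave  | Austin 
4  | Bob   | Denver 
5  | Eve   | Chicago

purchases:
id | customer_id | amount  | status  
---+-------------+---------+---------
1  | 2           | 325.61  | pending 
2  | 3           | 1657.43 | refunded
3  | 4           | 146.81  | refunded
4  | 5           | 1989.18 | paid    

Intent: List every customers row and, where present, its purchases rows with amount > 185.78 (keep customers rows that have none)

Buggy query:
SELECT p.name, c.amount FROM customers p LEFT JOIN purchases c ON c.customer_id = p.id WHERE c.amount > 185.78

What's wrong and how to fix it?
Bug: Filtering c.amount in WHERE discards the NULL rows produced by LEFT JOIN, turning it into an inner join

Fix: Move the right-table condition into the ON clause so unmatched parents are kept

Corrected query:
SELECT p.name, c.amount FROM customers p LEFT JOIN purchases c ON c.customer_id = p.id AND c.amount > 185.78

Result:
name  | amount 
------+--------
Alice | NULL   
Carol | 325.61 
Dave  | 1657.43
Bob   | NULL   
Eve   | 1989.18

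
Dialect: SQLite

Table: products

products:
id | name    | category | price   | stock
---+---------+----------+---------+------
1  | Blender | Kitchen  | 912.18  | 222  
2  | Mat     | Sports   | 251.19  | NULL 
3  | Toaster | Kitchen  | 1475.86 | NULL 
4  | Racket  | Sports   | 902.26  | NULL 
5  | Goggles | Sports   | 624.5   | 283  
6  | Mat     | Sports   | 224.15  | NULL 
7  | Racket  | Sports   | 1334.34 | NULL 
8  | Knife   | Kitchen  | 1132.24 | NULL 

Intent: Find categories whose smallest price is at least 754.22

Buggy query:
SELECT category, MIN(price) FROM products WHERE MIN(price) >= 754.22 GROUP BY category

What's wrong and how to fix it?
Bug: MIN() in WHERE is a misuse of aggregate

Fix: Use HAVING for the per-group MIN condition

Corrected query:
SELECT category, MIN(price) FROM products GROUP BY category HAVING MIN(price) >= 754.22

Result:
category | MIN(price)
---------+-----------
Kitchen  | 912.18    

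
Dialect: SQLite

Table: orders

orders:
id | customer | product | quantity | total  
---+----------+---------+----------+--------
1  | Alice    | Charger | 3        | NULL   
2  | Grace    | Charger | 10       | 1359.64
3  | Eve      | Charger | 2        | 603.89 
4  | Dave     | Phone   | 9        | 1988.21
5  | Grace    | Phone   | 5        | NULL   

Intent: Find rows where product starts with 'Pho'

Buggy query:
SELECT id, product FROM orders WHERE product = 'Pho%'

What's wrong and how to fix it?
Bug: Wildcards only work with LIKE; '=' treats '%' as a literal character

Fix: Use LIKE for wildcard pattern matching

Corrected query:
SELECT id, product FROM orders WHERE product LIKE 'Pho%'

Result:
id | product
---+--------
4  | Phone  
5  | Phone  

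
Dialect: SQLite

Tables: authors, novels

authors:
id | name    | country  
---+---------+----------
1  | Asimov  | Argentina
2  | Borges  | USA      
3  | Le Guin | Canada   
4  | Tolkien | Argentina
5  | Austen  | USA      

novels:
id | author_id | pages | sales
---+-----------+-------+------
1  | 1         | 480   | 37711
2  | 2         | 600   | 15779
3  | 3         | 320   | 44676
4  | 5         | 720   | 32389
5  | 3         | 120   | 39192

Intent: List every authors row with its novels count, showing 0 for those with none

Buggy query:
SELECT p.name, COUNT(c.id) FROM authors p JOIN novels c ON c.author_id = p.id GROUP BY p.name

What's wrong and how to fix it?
Bug: INNER JOIN drops authors rows that have no matching novels rows

Fix: Switch to LEFT JOIN to retain unmatched parent rows

Corrected query:
SELECT p.name, COUNT(c.id) FROM authors p LEFT JOIN novels c ON c.author_id = p.id GROUP BY p.name

Result:
name    | COUNT(c.id)
--------+------------
Asimov  | 1          
Austen  | 1          
Borges  | 1          
Le Guin | 2          
Tolkien | 0          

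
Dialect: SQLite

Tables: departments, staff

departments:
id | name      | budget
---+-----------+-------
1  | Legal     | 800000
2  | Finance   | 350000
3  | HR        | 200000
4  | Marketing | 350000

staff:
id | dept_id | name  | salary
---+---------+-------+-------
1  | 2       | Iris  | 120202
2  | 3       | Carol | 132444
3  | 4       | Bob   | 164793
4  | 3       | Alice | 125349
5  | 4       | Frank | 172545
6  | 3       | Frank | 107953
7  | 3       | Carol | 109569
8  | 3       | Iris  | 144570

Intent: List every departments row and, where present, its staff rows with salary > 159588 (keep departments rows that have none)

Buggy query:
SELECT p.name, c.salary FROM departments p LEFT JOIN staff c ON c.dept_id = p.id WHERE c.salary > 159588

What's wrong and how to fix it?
Bug: A WHERE condition on the right-hand table after LEFT JOIN drops unmatched parents

Fix: Move the right-table condition into the ON clause so unmatched parents are kept

Corrected query:
SELECT p.name, c.salary FROM departments p LEFT JOIN staff c ON c.dept_id = p.id AND c.salary > 159588

Result:
name      | salary
----------+-------
Legal     | NULL  
Finance   | NULL  
HR        | NULL  
Marketing | 164793
Marketing | 172545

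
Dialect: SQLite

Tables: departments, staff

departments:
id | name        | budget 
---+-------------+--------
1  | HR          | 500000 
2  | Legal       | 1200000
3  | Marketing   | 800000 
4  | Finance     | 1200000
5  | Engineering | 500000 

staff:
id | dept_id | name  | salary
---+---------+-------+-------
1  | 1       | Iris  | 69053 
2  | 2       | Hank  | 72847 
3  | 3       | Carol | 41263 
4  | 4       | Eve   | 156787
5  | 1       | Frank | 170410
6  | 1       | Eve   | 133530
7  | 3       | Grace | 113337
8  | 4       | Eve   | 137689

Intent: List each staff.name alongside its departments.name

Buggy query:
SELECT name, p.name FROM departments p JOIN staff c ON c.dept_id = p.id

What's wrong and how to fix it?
Bug: Both tables have a 'name' column; the unqualified reference is ambiguous

Fix: Qualify the column with its table alias (c.name)

Corrected query:
SELECT c.name, p.name FROM departments p JOIN staff c ON c.dept_id = p.id

Result:
name  | name     
------+----------
Iris  | HR       
Hank  | Legal    
Carol | Marketing
Eve   | Finance  
Frank | HR       
Eve   | HR       
Grace | Marketing
Eve   | Finance  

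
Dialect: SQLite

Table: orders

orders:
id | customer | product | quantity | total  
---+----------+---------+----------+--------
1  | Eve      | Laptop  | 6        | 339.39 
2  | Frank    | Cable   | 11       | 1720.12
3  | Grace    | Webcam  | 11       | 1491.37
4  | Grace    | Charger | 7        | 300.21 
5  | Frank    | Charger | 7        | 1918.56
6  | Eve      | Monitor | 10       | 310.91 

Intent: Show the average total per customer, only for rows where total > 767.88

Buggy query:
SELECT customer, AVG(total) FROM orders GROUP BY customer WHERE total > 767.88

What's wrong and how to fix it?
Bug: Row-level WHERE must come before GROUP BY in the clause order

Fix: Move the WHERE clause before GROUP BY

Corrected query:
SELECT customer, AVG(total) FROM orders WHERE total > 767.88 GROUP BY customer

Result:
customer | AVG(total)
---------+-----------
Frank    | 1819.34   
Grace    | 1491.37   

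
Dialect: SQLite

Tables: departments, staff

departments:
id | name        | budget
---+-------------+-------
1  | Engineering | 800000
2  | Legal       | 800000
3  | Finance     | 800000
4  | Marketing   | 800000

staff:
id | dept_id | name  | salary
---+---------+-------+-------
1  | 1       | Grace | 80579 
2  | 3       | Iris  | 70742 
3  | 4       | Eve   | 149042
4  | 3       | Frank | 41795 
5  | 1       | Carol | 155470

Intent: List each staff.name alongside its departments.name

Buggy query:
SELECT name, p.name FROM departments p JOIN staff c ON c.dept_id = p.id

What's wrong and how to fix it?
Bug: Both tables have a 'name' column; the unqualified reference is ambiguous

Fix: Prefix ambiguous columns with the table alias

Corrected query:
SELECT c.name, p.name FROM departments p JOIN staff c ON c.dept_id = p.id

Result:
name  | name       
------+------------
Grace | Engineering
Iris  | Finance    
Eve   | Marketing  
Frank | Finance    
Carol | Engineering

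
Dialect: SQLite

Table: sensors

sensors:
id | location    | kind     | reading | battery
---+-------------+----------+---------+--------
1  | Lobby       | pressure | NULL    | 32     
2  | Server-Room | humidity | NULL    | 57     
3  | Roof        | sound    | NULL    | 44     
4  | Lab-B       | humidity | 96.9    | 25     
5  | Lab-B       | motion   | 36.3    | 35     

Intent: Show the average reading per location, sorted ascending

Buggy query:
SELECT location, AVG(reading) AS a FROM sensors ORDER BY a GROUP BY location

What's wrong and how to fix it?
Bug: ORDER BY appears before GROUP BY; SQL clause order requires GROUP BY first

Fix: Reorder: SELECT … FROM … GROUP BY … ORDER BY …

Corrected query:
SELECT location, AVG(reading) AS a FROM sensors GROUP BY location ORDER BY a

Result:
location    | a   
------------+-----
Lobby       | NULL
Roof        | NULL
Server-Room | NULL
Lab-B       | 66.6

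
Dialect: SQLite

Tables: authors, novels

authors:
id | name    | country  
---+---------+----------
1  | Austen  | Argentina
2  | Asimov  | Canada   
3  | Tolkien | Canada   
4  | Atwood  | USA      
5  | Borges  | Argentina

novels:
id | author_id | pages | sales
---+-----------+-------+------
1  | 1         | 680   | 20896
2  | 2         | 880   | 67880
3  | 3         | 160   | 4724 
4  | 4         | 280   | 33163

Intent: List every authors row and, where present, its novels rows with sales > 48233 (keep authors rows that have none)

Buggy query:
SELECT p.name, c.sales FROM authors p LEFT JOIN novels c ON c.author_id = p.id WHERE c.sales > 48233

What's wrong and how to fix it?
Bug: A WHERE condition on the right-hand table after LEFT JOIN drops unmatched parents

Fix: Move the right-table condition into the ON clause so unmatched parents are kept

Corrected query:
SELECT p.name, c.sales FROM authors p LEFT JOIN novels c ON c.author_id = p.id AND c.sales > 48233

Result:
name    | sales
--------+------
Austen  | NULL 
Asimov  | 67880
Tolkien | NULL 
Atwood  | NULL 
Borges  | NULL 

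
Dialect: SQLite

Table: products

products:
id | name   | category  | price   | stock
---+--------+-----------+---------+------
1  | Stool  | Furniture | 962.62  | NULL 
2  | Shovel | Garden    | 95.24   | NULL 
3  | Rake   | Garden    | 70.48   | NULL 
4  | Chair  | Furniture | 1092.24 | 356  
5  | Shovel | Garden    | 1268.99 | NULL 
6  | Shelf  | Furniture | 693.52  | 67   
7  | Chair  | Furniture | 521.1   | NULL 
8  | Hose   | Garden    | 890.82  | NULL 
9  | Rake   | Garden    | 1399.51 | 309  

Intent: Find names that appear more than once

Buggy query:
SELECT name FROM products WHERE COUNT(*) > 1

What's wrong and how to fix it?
Bug: COUNT(*) is an aggregate and cannot be used in WHERE

Fix: Group first, then use HAVING for the count condition

Corrected query:
SELECT name FROM products GROUP BY name HAVING COUNT(*) > 1

Result:
name  
------
Chair 
Rake  
Shovel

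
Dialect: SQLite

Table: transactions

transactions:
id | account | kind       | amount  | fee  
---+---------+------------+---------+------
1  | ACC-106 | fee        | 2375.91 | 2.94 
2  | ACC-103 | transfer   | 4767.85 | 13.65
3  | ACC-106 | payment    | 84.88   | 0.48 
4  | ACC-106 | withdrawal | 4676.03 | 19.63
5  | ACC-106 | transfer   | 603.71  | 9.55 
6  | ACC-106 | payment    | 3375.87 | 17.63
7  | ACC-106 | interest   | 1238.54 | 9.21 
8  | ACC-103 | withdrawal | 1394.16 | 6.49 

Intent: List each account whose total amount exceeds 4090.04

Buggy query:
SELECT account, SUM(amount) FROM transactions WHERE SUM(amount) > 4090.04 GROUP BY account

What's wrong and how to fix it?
Bug: SUM(amount) is an aggregate, but WHERE filters rows before aggregation

Fix: Use HAVING (which filters groups after aggregation) instead of WHERE

Corrected query:
SELECT account, SUM(amount) FROM transactions GROUP BY account HAVING SUM(amount) > 4090.04

Result:
account | SUM(amount)
--------+------------
ACC-103 | 6162.01    
ACC-106 | 12354.94   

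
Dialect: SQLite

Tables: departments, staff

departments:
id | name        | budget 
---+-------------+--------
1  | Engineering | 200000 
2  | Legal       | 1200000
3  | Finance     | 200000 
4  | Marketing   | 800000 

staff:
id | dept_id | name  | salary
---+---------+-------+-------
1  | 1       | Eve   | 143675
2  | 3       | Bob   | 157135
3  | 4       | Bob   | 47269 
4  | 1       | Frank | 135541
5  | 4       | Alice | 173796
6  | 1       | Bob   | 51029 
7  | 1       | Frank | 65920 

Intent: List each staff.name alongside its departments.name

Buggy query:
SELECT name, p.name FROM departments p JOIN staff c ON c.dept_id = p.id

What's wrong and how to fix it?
Bug: Both tables have a 'name' column; the unqualified reference is ambiguous

Fix: Prefix ambiguous columns with the table alias

Corrected query:
SELECT c.name, p.name FROM departments p JOIN staff c ON c.dept_id = p.id

Result:
name  | name       
------+------------
Eve   | Engineering
Bob   | Finance    
Bob   | Marketing  
Frank | Engineering
Alice | Marketing  
Bob   | Engineering
Frank | Engineering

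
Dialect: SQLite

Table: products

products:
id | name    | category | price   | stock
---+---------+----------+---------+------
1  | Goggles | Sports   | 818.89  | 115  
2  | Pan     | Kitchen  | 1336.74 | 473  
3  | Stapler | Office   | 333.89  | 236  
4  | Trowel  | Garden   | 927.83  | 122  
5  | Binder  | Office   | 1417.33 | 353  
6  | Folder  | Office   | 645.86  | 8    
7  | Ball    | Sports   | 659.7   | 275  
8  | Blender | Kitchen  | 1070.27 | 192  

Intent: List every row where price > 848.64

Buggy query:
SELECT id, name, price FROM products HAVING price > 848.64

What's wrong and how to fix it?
Bug: HAVING filters the output of aggregation, but this query has no GROUP BY and no aggregate functions, so SQLite rejects it (HAVING clause on a non-aggregate query); the condition here is per row

Fix: Use WHERE for row-level filtering

Corrected query:
SELECT id, name, price FROM products WHERE price > 848.64

Result:
id | name    | price  
---+---------+--------
2  | Pan     | 1336.74
4  | Trowel  | 927.83 
5  | Binder  | 1417.33
8  | Blender | 1070.27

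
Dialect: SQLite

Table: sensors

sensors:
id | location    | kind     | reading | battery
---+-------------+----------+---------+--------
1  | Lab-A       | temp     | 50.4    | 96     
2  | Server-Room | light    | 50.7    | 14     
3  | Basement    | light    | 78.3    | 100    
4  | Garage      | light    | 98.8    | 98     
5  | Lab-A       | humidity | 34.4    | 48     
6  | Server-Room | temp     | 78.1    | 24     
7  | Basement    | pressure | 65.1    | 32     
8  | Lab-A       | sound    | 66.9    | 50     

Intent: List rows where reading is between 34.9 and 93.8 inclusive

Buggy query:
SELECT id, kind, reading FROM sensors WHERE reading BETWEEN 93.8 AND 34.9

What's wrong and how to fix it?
Bug: The bounds are reversed; BETWEEN a AND b requires a <= b to match anything

Fix: Swap the bounds so the smaller value comes first

Corrected query:
SELECT id, kind, reading FROM sensors WHERE reading BETWEEN 34.9 AND 93.8

Result:
id | kind     | reading
---+----------+--------
1  | temp     | 50.4   
2  | light    | 50.7   
3  | light    | 78.3   
6  | temp     | 78.1   
7  | pressure | 65.1   
8  | sound    | 66.9   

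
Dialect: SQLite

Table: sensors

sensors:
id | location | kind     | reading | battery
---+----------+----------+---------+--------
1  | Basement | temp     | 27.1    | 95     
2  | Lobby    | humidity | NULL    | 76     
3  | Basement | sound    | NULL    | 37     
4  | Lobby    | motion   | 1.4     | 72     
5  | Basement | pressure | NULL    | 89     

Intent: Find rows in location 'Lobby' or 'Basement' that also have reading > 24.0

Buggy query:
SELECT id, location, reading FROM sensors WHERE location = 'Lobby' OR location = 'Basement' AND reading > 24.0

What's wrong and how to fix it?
Bug: Without parentheses, AND is evaluated before OR, so the reading filter only applies to the 'Basement' branch

Fix: Group the OR with parentheses (or use IN), then AND the threshold

Corrected query:
SELECT id, location, reading FROM sensors WHERE (location = 'Lobby' OR location = 'Basement') AND reading > 24.0

Result:
id | location | reading
---+----------+--------
1  | Basement | 27.1   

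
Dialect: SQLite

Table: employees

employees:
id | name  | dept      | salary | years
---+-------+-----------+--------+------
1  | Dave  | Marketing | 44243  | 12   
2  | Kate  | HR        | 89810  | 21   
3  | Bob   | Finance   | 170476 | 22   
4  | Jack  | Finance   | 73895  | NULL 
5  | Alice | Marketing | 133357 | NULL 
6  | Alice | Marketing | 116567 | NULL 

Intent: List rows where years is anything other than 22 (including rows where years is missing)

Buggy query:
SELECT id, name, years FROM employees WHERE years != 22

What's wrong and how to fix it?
Bug: Inequality against NULL is unknown, not true; rows with NULL are dropped

Fix: Handle NULL separately with IS NULL alongside the inequality

Corrected query:
SELECT id, name, years FROM employees WHERE years != 22 OR years IS NULL

Result:
id | name  | years
---+-------+------
1  | Dave  | 12   
2  | Kate  | 21   
4  | Jack  | NULL 
5  | Alice | NULL 
6  | Alice | NULL 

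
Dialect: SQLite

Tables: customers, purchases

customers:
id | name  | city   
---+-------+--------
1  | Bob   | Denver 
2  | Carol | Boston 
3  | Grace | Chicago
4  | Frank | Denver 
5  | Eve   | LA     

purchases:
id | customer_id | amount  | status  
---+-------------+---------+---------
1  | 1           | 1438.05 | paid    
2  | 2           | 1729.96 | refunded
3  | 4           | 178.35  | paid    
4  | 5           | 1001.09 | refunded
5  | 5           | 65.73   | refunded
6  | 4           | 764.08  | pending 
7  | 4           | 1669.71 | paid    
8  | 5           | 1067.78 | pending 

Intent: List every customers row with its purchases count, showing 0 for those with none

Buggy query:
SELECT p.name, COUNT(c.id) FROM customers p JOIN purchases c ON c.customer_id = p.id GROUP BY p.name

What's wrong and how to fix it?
Bug: INNER JOIN drops customers rows that have no matching purchases rows

Fix: Switch to LEFT JOIN to retain unmatched parent rows

Corrected query:
SELECT p.name, COUNT(c.id) FROM customers p LEFT JOIN purchases c ON c.customer_id = p.id GROUP BY p.name

Result:
name  | COUNT(c.id)
------+------------
Bob   | 1          
Carol | 1          
Eve   | 3          
Frank | 3          
Grace | 0          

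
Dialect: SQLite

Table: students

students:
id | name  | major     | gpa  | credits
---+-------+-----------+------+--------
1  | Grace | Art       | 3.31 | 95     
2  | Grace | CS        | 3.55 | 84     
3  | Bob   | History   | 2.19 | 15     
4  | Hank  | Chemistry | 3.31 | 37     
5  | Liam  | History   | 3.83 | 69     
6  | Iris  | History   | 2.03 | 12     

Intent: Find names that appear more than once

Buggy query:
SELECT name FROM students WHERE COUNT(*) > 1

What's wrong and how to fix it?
Bug: WHERE can't reference COUNT(*); aggregates are computed after WHERE

Fix: GROUP BY name, then filter groups with HAVING COUNT(*) > 1

Corrected query:
SELECT name FROM students GROUP BY name HAVING COUNT(*) > 1

Result:
name 
-----
Grace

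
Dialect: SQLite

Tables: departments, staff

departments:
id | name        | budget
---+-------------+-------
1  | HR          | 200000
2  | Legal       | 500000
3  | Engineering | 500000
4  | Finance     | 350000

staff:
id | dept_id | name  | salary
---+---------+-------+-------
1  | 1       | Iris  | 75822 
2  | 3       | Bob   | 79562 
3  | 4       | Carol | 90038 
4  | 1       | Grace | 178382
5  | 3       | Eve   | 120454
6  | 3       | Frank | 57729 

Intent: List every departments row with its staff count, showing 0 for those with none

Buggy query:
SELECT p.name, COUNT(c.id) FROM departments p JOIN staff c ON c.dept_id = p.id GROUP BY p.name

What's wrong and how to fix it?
Bug: INNER JOIN drops departments rows that have no matching staff rows

Fix: Use LEFT JOIN so parents without children still appear (COUNT(c.id) gives 0)

Corrected query:
SELECT p.name, COUNT(c.id) FROM departments p LEFT JOIN staff c ON c.dept_id = p.id GROUP BY p.name

Result:
name        | COUNT(c.id)
------------+------------
Engineering | 3          
Finance     | 1          
HR          | 2          
Legal       | 0          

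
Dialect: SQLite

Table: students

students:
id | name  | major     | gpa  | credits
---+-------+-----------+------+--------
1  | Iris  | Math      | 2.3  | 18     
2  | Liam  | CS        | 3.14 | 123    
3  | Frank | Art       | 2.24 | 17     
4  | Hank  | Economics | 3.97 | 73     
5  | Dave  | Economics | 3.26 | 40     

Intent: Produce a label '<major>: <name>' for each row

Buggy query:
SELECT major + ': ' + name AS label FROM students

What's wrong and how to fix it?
Bug: '+' is numeric addition; on text columns SQLite converts them to 0 instead of concatenating

Fix: Replace + with || to concatenate text

Corrected query:
SELECT major || ': ' || name AS label FROM students

Result:
label          
---------------
Math: Iris     
CS: Liam       
Art: Frank     
Economics: Hank
Economics: Dave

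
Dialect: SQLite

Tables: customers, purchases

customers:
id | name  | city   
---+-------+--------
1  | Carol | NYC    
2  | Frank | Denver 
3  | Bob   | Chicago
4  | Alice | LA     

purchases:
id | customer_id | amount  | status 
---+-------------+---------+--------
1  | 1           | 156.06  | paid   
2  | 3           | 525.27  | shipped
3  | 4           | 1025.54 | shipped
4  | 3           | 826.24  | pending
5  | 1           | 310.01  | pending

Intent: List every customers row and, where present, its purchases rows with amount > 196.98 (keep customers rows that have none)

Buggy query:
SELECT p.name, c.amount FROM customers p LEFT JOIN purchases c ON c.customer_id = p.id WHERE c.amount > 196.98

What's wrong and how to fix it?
Bug: A WHERE condition on the right-hand table after LEFT JOIN drops unmatched parents

Fix: Put 'c.amount > 196.98' in the JOIN's ON clause instead of WHERE

Corrected query:
SELECT p.name, c.amount FROM customers p LEFT JOIN purchases c ON c.customer_id = p.id AND c.amount > 196.98

Result:
name  | amount 
------+--------
Carol | 310.01 
Frank | NULL   
Bob   | 525.27 
Bob   | 826.24 
Alice | 1025.54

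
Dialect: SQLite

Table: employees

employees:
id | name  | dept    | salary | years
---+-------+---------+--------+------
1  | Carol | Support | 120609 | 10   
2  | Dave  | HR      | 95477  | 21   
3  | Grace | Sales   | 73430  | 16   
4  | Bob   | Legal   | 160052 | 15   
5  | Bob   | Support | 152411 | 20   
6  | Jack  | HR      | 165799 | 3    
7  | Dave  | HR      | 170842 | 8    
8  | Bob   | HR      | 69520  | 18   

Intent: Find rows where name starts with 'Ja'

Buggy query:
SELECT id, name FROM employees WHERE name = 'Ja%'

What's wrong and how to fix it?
Bug: '=' compares the literal string including the % character; pattern matching needs LIKE

Fix: Replace '=' with LIKE so 'Ja%' is treated as a pattern

Corrected query:
SELECT id, name FROM employees WHERE name LIKE 'Ja%'

Result:
id | name
---+-----
6  | Jack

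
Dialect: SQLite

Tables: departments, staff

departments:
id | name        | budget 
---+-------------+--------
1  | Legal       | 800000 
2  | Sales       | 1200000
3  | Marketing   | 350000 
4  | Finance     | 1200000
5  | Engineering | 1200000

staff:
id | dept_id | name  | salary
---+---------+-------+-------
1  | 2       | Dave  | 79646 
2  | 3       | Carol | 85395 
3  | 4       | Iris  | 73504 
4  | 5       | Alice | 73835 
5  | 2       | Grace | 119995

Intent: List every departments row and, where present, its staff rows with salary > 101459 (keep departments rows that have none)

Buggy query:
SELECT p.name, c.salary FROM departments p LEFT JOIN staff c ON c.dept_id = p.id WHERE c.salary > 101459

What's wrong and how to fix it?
Bug: A WHERE condition on the right-hand table after LEFT JOIN drops unmatched parents

Fix: Move the right-table condition into the ON clause so unmatched parents are kept

Corrected query:
SELECT p.name, c.salary FROM departments p LEFT JOIN staff c ON c.dept_id = p.id AND c.salary > 101459

Result:
name        | salary
------------+-------
Legal       | NULL  
Sales       | 119995
Marketing   | NULL  
Finance     | NULL  
Engineering | NULL  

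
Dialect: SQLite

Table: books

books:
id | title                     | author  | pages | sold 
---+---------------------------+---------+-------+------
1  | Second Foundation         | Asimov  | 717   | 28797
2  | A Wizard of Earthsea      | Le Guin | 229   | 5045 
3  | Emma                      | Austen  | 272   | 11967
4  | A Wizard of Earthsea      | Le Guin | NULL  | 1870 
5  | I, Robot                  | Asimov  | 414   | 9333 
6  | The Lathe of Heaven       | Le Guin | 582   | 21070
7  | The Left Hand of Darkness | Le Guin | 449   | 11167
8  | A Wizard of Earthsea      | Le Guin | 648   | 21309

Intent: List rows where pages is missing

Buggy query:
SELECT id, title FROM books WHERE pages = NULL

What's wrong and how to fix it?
Bug: '= NULL' is always unknown in SQL three-valued logic, so no rows match

Fix: Use IS NULL to test for NULL

Corrected query:
SELECT id, title FROM books WHERE pages IS NULL

Result:
id | title               
---+---------------------
4  | A Wizard of Earthsea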